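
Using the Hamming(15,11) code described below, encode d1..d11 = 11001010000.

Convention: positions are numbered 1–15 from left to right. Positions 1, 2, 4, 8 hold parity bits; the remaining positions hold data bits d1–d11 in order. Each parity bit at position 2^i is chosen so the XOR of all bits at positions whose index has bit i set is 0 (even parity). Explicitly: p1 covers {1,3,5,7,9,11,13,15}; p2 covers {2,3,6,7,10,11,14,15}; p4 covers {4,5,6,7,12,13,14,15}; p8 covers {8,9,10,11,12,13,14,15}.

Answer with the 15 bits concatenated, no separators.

001110001010000

Place data at non-parity positions: p1 p2 1 p4 1 0 0 p8 1 0 1 0 0 0 0
p1 (pos 1,3,5,7,9,11,13,15): XOR of data positions = 1⊕1⊕0⊕1⊕1⊕0⊕0 = 0
p2 (pos 2,3,6,7,10,11,14,15): XOR of data positions = 1⊕0⊕0⊕0⊕1⊕0⊕0 = 0
p4 (pos 4,5,6,7,12,13,14,15): XOR of data positions = 1⊕0⊕0⊕0⊕0⊕0⊕0 = 1
p8 (pos 8,9,10,11,12,13,14,15): XOR of data positions = 1⊕0⊕1⊕0⊕0⊕0⊕0 = 0
Codeword: 001110001010000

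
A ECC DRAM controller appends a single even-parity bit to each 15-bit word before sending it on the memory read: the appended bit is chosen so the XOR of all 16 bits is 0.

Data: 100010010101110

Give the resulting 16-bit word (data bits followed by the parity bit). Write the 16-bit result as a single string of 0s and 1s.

XOR of the 15 data bits: 1⊕0⊕0⊕0⊕1⊕0⊕0⊕1⊕0⊕1⊕0⊕1⊕1⊕1⊕0 = 1
Parity bit = 1 (so all 16 bits XOR to 0).

1000100101011101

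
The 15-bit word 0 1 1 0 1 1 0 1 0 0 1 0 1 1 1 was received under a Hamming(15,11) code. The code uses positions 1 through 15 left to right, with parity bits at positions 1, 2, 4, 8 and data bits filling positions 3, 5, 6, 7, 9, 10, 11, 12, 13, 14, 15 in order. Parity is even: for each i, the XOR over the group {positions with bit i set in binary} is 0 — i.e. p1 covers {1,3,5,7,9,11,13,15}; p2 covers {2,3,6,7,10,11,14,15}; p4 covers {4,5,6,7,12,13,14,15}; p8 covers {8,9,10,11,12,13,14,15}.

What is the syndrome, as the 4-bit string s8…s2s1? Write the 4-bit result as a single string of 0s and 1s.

s1 (pos 1,3,5,7,9,11,13,15): 0⊕1⊕1⊕0⊕0⊕1⊕1⊕1 = 1
s2 (pos 2,3,6,7,10,11,14,15): 1⊕1⊕1⊕0⊕0⊕1⊕1⊕1 = 0
s4 (pos 4,5,6,7,12,13,14,15): 0⊕1⊕1⊕0⊕0⊕1⊕1⊕1 = 1
s8 (pos 8,9,10,11,12,13,14,15): 1⊕0⊕0⊕1⊕0⊕1⊕1⊕1 = 1
Syndrome s8…s1 = 1101 → error at position 13.

1101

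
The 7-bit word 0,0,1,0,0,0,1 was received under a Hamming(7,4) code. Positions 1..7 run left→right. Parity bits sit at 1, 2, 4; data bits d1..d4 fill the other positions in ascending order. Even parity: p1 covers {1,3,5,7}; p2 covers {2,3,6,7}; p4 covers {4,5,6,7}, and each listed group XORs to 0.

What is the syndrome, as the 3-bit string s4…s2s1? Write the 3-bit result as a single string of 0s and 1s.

s1 (pos 1,3,5,7): 0⊕1⊕0⊕1 = 0
s2 (pos 2,3,6,7): 0⊕1⊕0⊕1 = 0
s4 (pos 4,5,6,7): 0⊕0⊕0⊕1 = 1
Syndrome s4…s1 = 100 → error at position 4.

100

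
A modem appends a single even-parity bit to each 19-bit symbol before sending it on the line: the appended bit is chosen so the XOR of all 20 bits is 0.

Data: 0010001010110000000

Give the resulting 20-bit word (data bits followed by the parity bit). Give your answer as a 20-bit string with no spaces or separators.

00100010101100000001

XOR of the 19 data bits: 0⊕0⊕1⊕0⊕0⊕0⊕1⊕0⊕1⊕0⊕1⊕1⊕0⊕0⊕0⊕0⊕0⊕0⊕0 = 1
Parity bit = 1 (so all 20 bits XOR to 0).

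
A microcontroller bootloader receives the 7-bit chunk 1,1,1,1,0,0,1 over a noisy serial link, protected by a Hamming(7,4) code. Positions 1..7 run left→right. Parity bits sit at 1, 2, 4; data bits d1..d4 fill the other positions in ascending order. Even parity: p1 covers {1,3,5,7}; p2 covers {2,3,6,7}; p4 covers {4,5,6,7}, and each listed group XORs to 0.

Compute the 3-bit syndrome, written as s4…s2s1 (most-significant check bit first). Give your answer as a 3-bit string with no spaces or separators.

011

s1 (pos 1,3,5,7): 1⊕1⊕0⊕1 = 1
s2 (pos 2,3,6,7): 1⊕1⊕0⊕1 = 1
s4 (pos 4,5,6,7): 1⊕0⊕0⊕1 = 0
Syndrome s4…s1 = 011 → error at position 3.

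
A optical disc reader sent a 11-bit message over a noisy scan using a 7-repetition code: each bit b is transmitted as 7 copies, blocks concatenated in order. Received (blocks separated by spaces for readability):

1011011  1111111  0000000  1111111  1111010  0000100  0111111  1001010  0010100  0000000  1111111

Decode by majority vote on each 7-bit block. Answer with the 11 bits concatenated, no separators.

Block 1 (1011011): 5 ones → 1
Block 2 (1111111): 7 ones → 1
Block 3 (0000000): 0 ones → 0
Block 4 (1111111): 7 ones → 1
Block 5 (1111010): 5 ones → 1
Block 6 (0000100): 1 one → 0
Block 7 (0111111): 6 ones → 1
Block 8 (1001010): 3 ones → 0
Block 9 (0010100): 2 ones → 0
Block 10 (0000000): 0 ones → 0
Block 11 (1111111): 7 ones → 1

11011010001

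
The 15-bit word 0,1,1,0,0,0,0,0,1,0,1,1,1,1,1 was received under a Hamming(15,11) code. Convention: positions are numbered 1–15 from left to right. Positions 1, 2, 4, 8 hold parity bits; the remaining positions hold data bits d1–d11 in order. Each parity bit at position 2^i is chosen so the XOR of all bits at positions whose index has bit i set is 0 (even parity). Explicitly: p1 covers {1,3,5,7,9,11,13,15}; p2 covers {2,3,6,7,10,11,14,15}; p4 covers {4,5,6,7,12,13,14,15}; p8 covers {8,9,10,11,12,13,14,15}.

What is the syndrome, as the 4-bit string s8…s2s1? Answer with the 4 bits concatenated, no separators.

0011

s1 (pos 1,3,5,7,9,11,13,15): 0⊕1⊕0⊕0⊕1⊕1⊕1⊕1 = 1
s2 (pos 2,3,6,7,10,11,14,15): 1⊕1⊕0⊕0⊕0⊕1⊕1⊕1 = 1
s4 (pos 4,5,6,7,12,13,14,15): 0⊕0⊕0⊕0⊕1⊕1⊕1⊕1 = 0
s8 (pos 8,9,10,11,12,13,14,15): 0⊕1⊕0⊕1⊕1⊕1⊕1⊕1 = 0
Syndrome s8…s1 = 0011 → error at position 3.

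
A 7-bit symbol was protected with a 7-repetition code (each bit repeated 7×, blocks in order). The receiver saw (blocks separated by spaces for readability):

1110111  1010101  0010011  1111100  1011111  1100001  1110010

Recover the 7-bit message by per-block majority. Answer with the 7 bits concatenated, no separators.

1101101

Block 1 (1110111): 6 ones → 1
Block 2 (1010101): 4 ones → 1
Block 3 (0010011): 3 ones → 0
Block 4 (1111100): 5 ones → 1
Block 5 (1011111): 6 ones → 1
Block 6 (1100001): 3 ones → 0
Block 7 (1110010): 4 ones → 1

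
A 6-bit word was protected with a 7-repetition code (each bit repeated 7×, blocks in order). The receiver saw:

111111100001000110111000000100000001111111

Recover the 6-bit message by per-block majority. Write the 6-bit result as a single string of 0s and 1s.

101001

Block 1 (1111111): 7 ones → 1
Block 2 (0000100): 1 one → 0
Block 3 (0110111): 5 ones → 1
Block 4 (0000001): 1 one → 0
Block 5 (0000000): 0 ones → 0
Block 6 (1111111): 7 ones → 1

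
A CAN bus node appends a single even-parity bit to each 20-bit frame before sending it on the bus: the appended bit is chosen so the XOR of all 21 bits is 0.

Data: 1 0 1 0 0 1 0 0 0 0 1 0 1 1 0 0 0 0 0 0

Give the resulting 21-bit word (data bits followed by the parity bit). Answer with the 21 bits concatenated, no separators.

XOR of the 20 data bits: 1⊕0⊕1⊕0⊕0⊕1⊕0⊕0⊕0⊕0⊕1⊕0⊕1⊕1⊕0⊕0⊕0⊕0⊕0⊕0 = 0
Parity bit = 0 (so all 21 bits XOR to 0).

101001000010110000000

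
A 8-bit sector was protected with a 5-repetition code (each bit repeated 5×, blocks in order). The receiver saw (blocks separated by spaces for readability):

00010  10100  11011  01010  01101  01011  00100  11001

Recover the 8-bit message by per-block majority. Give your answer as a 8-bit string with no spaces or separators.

Block 1 (00010): 1 one → 0
Block 2 (10100): 2 ones → 0
Block 3 (11011): 4 ones → 1
Block 4 (01010): 2 ones → 0
Block 5 (01101): 3 ones → 1
Block 6 (01011): 3 ones → 1
Block 7 (00100): 1 one → 0
Block 8 (11001): 3 ones → 1

00101101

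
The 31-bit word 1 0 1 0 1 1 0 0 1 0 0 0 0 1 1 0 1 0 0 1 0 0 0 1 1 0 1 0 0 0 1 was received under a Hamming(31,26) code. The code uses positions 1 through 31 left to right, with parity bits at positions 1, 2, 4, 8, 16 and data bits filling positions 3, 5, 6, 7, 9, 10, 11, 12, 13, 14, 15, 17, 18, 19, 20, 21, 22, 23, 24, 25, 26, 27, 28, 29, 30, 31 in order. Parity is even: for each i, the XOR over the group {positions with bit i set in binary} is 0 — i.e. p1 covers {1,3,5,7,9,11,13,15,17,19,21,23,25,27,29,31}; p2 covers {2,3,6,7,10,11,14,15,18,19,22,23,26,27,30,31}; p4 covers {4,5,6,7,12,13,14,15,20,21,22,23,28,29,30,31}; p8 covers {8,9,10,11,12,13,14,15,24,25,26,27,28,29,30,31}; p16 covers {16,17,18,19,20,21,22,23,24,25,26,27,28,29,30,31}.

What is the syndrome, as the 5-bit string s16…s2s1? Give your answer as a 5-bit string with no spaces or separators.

01001

s1 (pos 1,3,5,7,9,11,13,15,17,19,21,23,25,27,29,31): 1⊕1⊕1⊕0⊕1⊕0⊕0⊕1⊕1⊕0⊕0⊕0⊕1⊕1⊕0⊕1 = 1
s2 (pos 2,3,6,7,10,11,14,15,18,19,22,23,26,27,30,31): 0⊕1⊕1⊕0⊕0⊕0⊕1⊕1⊕0⊕0⊕0⊕0⊕0⊕1⊕0⊕1 = 0
s4 (pos 4,5,6,7,12,13,14,15,20,21,22,23,28,29,30,31): 0⊕1⊕1⊕0⊕0⊕0⊕1⊕1⊕1⊕0⊕0⊕0⊕0⊕0⊕0⊕1 = 0
s8 (pos 8,9,10,11,12,13,14,15,24,25,26,27,28,29,30,31): 0⊕1⊕0⊕0⊕0⊕0⊕1⊕1⊕1⊕1⊕0⊕1⊕0⊕0⊕0⊕1 = 1
s16 (pos 16,17,18,19,20,21,22,23,24,25,26,27,28,29,30,31): 0⊕1⊕0⊕0⊕1⊕0⊕0⊕0⊕1⊕1⊕0⊕1⊕0⊕0⊕0⊕1 = 0
Syndrome s16…s1 = 01001 → error at position 9.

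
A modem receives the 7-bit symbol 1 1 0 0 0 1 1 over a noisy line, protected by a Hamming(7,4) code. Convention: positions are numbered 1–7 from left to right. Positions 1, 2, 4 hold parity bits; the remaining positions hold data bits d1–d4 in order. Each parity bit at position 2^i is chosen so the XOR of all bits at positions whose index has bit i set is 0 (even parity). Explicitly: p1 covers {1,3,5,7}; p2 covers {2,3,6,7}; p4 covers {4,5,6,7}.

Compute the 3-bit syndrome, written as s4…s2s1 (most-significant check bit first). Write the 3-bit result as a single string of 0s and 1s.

s1 (pos 1,3,5,7): 1⊕0⊕0⊕1 = 0
s2 (pos 2,3,6,7): 1⊕0⊕1⊕1 = 1
s4 (pos 4,5,6,7): 0⊕0⊕1⊕1 = 0
Syndrome s4…s1 = 010 → error at position 2.

010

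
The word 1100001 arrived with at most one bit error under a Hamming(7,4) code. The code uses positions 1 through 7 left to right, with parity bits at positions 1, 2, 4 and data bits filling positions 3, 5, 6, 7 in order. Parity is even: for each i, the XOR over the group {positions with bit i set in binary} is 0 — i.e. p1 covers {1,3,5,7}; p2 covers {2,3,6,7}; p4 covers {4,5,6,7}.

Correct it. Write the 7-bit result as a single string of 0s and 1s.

s1 (pos 1,3,5,7): 1⊕0⊕0⊕1 = 0
s2 (pos 2,3,6,7): 1⊕0⊕0⊕1 = 0
s4 (pos 4,5,6,7): 0⊕0⊕0⊕1 = 1
Syndrome s4…s1 = 100 → error at position 4.
Flip position 4: 1100001 → 1101001

1101001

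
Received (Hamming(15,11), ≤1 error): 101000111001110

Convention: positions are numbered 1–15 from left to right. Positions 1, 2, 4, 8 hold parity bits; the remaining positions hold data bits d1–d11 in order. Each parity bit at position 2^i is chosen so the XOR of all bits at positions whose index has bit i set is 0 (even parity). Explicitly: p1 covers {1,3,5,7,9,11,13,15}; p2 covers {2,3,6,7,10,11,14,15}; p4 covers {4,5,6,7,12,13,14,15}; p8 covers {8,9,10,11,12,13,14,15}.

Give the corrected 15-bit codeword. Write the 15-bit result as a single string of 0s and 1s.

101000111011110

s1 (pos 1,3,5,7,9,11,13,15): 1⊕1⊕0⊕1⊕1⊕0⊕1⊕0 = 1
s2 (pos 2,3,6,7,10,11,14,15): 0⊕1⊕0⊕1⊕0⊕0⊕1⊕0 = 1
s4 (pos 4,5,6,7,12,13,14,15): 0⊕0⊕0⊕1⊕1⊕1⊕1⊕0 = 0
s8 (pos 8,9,10,11,12,13,14,15): 1⊕1⊕0⊕0⊕1⊕1⊕1⊕0 = 1
Syndrome s8…s1 = 1011 → error at position 11.
Flip position 11: 101000111001110 → 101000111011110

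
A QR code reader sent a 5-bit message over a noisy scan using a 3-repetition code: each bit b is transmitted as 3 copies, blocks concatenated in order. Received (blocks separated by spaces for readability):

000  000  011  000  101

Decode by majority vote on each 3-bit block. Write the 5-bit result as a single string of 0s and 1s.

00101

Block 1 (000): 0 ones → 0
Block 2 (000): 0 ones → 0
Block 3 (011): 2 ones → 1
Block 4 (000): 0 ones → 0
Block 5 (101): 2 ones → 1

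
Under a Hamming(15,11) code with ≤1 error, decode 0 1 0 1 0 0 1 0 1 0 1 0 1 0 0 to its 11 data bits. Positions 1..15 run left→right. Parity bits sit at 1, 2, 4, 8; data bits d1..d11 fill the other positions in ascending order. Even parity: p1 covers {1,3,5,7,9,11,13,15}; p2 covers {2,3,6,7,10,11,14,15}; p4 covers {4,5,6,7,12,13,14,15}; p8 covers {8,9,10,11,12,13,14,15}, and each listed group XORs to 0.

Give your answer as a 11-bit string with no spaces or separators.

s1 (pos 1,3,5,7,9,11,13,15): 0⊕0⊕0⊕1⊕1⊕1⊕1⊕0 = 0
s2 (pos 2,3,6,7,10,11,14,15): 1⊕0⊕0⊕1⊕0⊕1⊕0⊕0 = 1
s4 (pos 4,5,6,7,12,13,14,15): 1⊕0⊕0⊕1⊕0⊕1⊕0⊕0 = 1
s8 (pos 8,9,10,11,12,13,14,15): 0⊕1⊕0⊕1⊕0⊕1⊕0⊕0 = 1
Syndrome s8…s1 = 1110 → error at position 14.
Flip position 14: 010100101010100 → 010100101010110
Read data bits from positions 3,5,6,7,9,10,11,12,13,14,15: 00011010110

00011010110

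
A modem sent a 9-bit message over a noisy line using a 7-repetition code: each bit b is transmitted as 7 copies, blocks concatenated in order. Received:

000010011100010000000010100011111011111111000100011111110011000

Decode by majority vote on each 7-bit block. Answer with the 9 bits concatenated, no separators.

010011010

Block 1 (0000100): 1 one → 0
Block 2 (1110001): 4 ones → 1
Block 3 (0000000): 0 ones → 0
Block 4 (0101000): 2 ones → 0
Block 5 (1111101): 6 ones → 1
Block 6 (1111111): 7 ones → 1
Block 7 (0001000): 1 one → 0
Block 8 (1111111): 7 ones → 1
Block 9 (0011000): 2 ones → 0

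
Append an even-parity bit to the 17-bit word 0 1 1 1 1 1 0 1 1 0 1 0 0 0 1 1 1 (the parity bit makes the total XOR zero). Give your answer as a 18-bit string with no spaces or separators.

011111011010001111

XOR of the 17 data bits: 0⊕1⊕1⊕1⊕1⊕1⊕0⊕1⊕1⊕0⊕1⊕0⊕0⊕0⊕1⊕1⊕1 = 1
Parity bit = 1 (so all 18 bits XOR to 0).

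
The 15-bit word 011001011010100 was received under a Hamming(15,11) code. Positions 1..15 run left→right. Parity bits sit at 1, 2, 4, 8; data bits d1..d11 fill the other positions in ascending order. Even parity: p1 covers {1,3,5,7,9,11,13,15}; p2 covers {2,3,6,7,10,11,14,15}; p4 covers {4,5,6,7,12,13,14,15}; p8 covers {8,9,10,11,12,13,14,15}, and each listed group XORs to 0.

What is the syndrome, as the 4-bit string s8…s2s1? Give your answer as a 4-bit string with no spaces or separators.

s1 (pos 1,3,5,7,9,11,13,15): 0⊕1⊕0⊕0⊕1⊕1⊕1⊕0 = 0
s2 (pos 2,3,6,7,10,11,14,15): 1⊕1⊕1⊕0⊕0⊕1⊕0⊕0 = 0
s4 (pos 4,5,6,7,12,13,14,15): 0⊕0⊕1⊕0⊕0⊕1⊕0⊕0 = 0
s8 (pos 8,9,10,11,12,13,14,15): 1⊕1⊕0⊕1⊕0⊕1⊕0⊕0 = 0
Syndrome s8…s1 = 0000 → no error.

0000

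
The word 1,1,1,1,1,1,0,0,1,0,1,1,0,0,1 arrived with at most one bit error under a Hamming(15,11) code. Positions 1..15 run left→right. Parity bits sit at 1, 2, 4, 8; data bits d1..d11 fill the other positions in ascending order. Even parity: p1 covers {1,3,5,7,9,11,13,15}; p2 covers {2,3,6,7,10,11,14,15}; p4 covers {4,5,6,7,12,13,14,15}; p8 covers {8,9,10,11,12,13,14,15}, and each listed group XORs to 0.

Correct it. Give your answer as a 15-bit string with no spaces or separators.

s1 (pos 1,3,5,7,9,11,13,15): 1⊕1⊕1⊕0⊕1⊕1⊕0⊕1 = 0
s2 (pos 2,3,6,7,10,11,14,15): 1⊕1⊕1⊕0⊕0⊕1⊕0⊕1 = 1
s4 (pos 4,5,6,7,12,13,14,15): 1⊕1⊕1⊕0⊕1⊕0⊕0⊕1 = 1
s8 (pos 8,9,10,11,12,13,14,15): 0⊕1⊕0⊕1⊕1⊕0⊕0⊕1 = 0
Syndrome s8…s1 = 0110 → error at position 6.
Flip position 6: 111111001011001 → 111110001011001

111110001011001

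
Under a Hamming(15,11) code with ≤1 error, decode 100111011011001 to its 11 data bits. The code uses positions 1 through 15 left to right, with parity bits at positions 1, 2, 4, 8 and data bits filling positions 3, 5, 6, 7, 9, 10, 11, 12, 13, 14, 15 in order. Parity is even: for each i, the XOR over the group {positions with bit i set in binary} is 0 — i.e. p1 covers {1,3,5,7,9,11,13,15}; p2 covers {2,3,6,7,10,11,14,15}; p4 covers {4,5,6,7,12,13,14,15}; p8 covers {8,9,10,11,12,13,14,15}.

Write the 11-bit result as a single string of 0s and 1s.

s1 (pos 1,3,5,7,9,11,13,15): 1⊕0⊕1⊕0⊕1⊕1⊕0⊕1 = 1
s2 (pos 2,3,6,7,10,11,14,15): 0⊕0⊕1⊕0⊕0⊕1⊕0⊕1 = 1
s4 (pos 4,5,6,7,12,13,14,15): 1⊕1⊕1⊕0⊕1⊕0⊕0⊕1 = 1
s8 (pos 8,9,10,11,12,13,14,15): 1⊕1⊕0⊕1⊕1⊕0⊕0⊕1 = 1
Syndrome s8…s1 = 1111 → error at position 15.
Flip position 15: 100111011011001 → 100111011011000
Read data bits from positions 3,5,6,7,9,10,11,12,13,14,15: 01101011000

01101011000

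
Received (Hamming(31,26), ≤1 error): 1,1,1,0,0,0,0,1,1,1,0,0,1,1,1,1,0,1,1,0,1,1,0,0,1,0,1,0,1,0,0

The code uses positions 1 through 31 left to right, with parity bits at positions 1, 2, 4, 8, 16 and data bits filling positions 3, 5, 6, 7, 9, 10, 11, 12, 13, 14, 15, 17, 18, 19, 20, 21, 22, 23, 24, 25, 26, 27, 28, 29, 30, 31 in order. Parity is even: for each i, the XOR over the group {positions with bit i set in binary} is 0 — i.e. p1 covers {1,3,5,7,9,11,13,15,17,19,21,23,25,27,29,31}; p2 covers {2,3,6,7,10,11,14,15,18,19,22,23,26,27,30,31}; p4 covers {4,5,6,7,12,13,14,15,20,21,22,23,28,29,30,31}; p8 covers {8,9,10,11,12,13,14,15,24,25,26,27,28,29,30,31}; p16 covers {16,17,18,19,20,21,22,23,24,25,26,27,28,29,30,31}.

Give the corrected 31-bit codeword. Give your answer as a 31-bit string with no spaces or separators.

1110000110001111011011001010100

s1 (pos 1,3,5,7,9,11,13,15,17,19,21,23,25,27,29,31): 1⊕1⊕0⊕0⊕1⊕0⊕1⊕1⊕0⊕1⊕1⊕0⊕1⊕1⊕1⊕0 = 0
s2 (pos 2,3,6,7,10,11,14,15,18,19,22,23,26,27,30,31): 1⊕1⊕0⊕0⊕1⊕0⊕1⊕1⊕1⊕1⊕1⊕0⊕0⊕1⊕0⊕0 = 1
s4 (pos 4,5,6,7,12,13,14,15,20,21,22,23,28,29,30,31): 0⊕0⊕0⊕0⊕0⊕1⊕1⊕1⊕0⊕1⊕1⊕0⊕0⊕1⊕0⊕0 = 0
s8 (pos 8,9,10,11,12,13,14,15,24,25,26,27,28,29,30,31): 1⊕1⊕1⊕0⊕0⊕1⊕1⊕1⊕0⊕1⊕0⊕1⊕0⊕1⊕0⊕0 = 1
s16 (pos 16,17,18,19,20,21,22,23,24,25,26,27,28,29,30,31): 1⊕0⊕1⊕1⊕0⊕1⊕1⊕0⊕0⊕1⊕0⊕1⊕0⊕1⊕0⊕0 = 0
Syndrome s16…s1 = 01010 → error at position 10.
Flip position 10: 1110000111001111011011001010100 → 1110000110001111011011001010100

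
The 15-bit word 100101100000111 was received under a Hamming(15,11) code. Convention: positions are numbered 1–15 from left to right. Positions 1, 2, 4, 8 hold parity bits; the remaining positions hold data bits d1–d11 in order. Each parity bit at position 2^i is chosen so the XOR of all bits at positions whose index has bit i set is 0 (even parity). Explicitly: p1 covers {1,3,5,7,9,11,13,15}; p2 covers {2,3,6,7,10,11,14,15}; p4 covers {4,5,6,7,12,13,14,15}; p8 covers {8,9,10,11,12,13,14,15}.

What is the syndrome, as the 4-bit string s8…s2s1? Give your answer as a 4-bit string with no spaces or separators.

s1 (pos 1,3,5,7,9,11,13,15): 1⊕0⊕0⊕1⊕0⊕0⊕1⊕1 = 0
s2 (pos 2,3,6,7,10,11,14,15): 0⊕0⊕1⊕1⊕0⊕0⊕1⊕1 = 0
s4 (pos 4,5,6,7,12,13,14,15): 1⊕0⊕1⊕1⊕0⊕1⊕1⊕1 = 0
s8 (pos 8,9,10,11,12,13,14,15): 0⊕0⊕0⊕0⊕0⊕1⊕1⊕1 = 1
Syndrome s8…s1 = 1000 → error at position 8.

1000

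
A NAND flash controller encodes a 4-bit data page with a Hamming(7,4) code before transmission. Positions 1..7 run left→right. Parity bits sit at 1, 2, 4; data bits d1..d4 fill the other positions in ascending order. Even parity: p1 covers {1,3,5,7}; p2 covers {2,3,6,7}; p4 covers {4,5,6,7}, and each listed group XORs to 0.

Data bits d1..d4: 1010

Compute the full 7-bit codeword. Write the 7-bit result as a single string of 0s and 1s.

1011010

Place data at non-parity positions: p1 p2 1 p4 0 1 0
p1 (pos 1,3,5,7): XOR of data positions = 1⊕0⊕0 = 1
p2 (pos 2,3,6,7): XOR of data positions = 1⊕1⊕0 = 0
p4 (pos 4,5,6,7): XOR of data positions = 0⊕1⊕0 = 1
Codeword: 1011010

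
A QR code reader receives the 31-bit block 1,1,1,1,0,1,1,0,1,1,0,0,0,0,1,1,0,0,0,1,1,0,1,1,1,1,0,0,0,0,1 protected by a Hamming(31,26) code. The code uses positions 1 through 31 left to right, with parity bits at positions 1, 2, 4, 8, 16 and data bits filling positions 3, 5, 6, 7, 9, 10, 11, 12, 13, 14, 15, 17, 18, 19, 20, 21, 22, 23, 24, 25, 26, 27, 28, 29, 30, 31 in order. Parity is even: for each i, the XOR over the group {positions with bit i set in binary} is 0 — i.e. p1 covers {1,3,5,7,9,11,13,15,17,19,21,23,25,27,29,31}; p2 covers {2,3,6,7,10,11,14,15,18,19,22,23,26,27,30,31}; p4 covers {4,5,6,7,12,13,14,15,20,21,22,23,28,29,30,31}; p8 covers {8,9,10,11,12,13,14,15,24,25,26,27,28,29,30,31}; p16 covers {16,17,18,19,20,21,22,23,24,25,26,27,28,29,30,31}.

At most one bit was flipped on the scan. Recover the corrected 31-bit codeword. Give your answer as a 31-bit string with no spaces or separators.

s1 (pos 1,3,5,7,9,11,13,15,17,19,21,23,25,27,29,31): 1⊕1⊕0⊕1⊕1⊕0⊕0⊕1⊕0⊕0⊕1⊕1⊕1⊕0⊕0⊕1 = 1
s2 (pos 2,3,6,7,10,11,14,15,18,19,22,23,26,27,30,31): 1⊕1⊕1⊕1⊕1⊕0⊕0⊕1⊕0⊕0⊕0⊕1⊕1⊕0⊕0⊕1 = 1
s4 (pos 4,5,6,7,12,13,14,15,20,21,22,23,28,29,30,31): 1⊕0⊕1⊕1⊕0⊕0⊕0⊕1⊕1⊕1⊕0⊕1⊕0⊕0⊕0⊕1 = 0
s8 (pos 8,9,10,11,12,13,14,15,24,25,26,27,28,29,30,31): 0⊕1⊕1⊕0⊕0⊕0⊕0⊕1⊕1⊕1⊕1⊕0⊕0⊕0⊕0⊕1 = 1
s16 (pos 16,17,18,19,20,21,22,23,24,25,26,27,28,29,30,31): 1⊕0⊕0⊕0⊕1⊕1⊕0⊕1⊕1⊕1⊕1⊕0⊕0⊕0⊕0⊕1 = 0
Syndrome s16…s1 = 01011 → error at position 11.
Flip position 11: 1111011011000011000110111100001 → 1111011011100011000110111100001

1111011011100011000110111100001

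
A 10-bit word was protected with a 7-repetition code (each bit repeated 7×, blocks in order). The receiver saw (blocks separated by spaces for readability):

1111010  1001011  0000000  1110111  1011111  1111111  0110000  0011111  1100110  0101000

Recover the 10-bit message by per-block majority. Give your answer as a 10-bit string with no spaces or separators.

Block 1 (1111010): 5 ones → 1
Block 2 (1001011): 4 ones → 1
Block 3 (0000000): 0 ones → 0
Block 4 (1110111): 6 ones → 1
Block 5 (1011111): 6 ones → 1
Block 6 (1111111): 7 ones → 1
Block 7 (0110000): 2 ones → 0
Block 8 (0011111): 5 ones → 1
Block 9 (1100110): 4 ones → 1
Block 10 (0101000): 2 ones → 0

1101110110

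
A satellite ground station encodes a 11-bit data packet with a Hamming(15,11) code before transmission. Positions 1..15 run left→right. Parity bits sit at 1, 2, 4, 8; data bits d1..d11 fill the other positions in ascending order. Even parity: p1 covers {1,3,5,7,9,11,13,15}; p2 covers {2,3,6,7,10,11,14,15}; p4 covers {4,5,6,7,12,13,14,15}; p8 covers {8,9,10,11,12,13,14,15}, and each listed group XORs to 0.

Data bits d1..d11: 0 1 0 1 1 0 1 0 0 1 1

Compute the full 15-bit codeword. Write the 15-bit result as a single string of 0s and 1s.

Place data at non-parity positions: p1 p2 0 p4 1 0 1 p8 1 0 1 0 0 1 1
p1 (pos 1,3,5,7,9,11,13,15): XOR of data positions = 0⊕1⊕1⊕1⊕1⊕0⊕1 = 1
p2 (pos 2,3,6,7,10,11,14,15): XOR of data positions = 0⊕0⊕1⊕0⊕1⊕1⊕1 = 0
p4 (pos 4,5,6,7,12,13,14,15): XOR of data positions = 1⊕0⊕1⊕0⊕0⊕1⊕1 = 0
p8 (pos 8,9,10,11,12,13,14,15): XOR of data positions = 1⊕0⊕1⊕0⊕0⊕1⊕1 = 0
Codeword: 100010101010011

100010101010011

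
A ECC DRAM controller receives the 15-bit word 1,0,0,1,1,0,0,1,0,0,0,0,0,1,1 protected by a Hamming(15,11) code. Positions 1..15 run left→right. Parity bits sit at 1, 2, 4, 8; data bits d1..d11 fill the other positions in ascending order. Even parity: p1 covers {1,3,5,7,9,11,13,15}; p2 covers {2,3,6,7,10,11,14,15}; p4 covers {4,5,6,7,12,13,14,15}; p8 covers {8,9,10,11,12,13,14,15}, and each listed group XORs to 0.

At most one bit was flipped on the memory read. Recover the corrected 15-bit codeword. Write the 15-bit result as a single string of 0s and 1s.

100110011000011

s1 (pos 1,3,5,7,9,11,13,15): 1⊕0⊕1⊕0⊕0⊕0⊕0⊕1 = 1
s2 (pos 2,3,6,7,10,11,14,15): 0⊕0⊕0⊕0⊕0⊕0⊕1⊕1 = 0
s4 (pos 4,5,6,7,12,13,14,15): 1⊕1⊕0⊕0⊕0⊕0⊕1⊕1 = 0
s8 (pos 8,9,10,11,12,13,14,15): 1⊕0⊕0⊕0⊕0⊕0⊕1⊕1 = 1
Syndrome s8…s1 = 1001 → error at position 9.
Flip position 9: 100110010000011 → 100110011000011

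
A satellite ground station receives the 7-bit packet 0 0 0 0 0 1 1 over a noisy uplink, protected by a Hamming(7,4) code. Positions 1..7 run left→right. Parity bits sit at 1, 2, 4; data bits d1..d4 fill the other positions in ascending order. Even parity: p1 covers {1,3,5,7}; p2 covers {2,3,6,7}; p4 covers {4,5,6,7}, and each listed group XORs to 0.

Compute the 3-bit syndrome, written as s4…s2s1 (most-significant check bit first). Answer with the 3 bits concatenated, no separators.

001

s1 (pos 1,3,5,7): 0⊕0⊕0⊕1 = 1
s2 (pos 2,3,6,7): 0⊕0⊕1⊕1 = 0
s4 (pos 4,5,6,7): 0⊕0⊕1⊕1 = 0
Syndrome s4…s1 = 001 → error at position 1.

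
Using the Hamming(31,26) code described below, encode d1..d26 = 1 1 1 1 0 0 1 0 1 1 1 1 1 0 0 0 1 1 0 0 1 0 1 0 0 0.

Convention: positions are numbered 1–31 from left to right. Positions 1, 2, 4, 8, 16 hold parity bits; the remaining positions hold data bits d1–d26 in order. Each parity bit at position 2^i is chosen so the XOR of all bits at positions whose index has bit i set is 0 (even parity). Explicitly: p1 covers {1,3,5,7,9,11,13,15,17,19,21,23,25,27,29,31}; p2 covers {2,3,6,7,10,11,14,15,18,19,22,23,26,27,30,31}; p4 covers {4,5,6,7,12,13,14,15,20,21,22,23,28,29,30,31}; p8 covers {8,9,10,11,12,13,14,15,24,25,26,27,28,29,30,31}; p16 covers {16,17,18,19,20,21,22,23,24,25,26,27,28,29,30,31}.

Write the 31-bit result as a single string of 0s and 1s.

Place data at non-parity positions: p1 p2 1 p4 1 1 1 p8 0 0 1 0 1 1 1 p16 1 1 0 0 0 1 1 0 0 1 0 1 0 0 0
p1 (pos 1,3,5,7,9,11,13,15,17,19,21,23,25,27,29,31): XOR of data positions = 1⊕1⊕1⊕0⊕1⊕1⊕1⊕1⊕0⊕0⊕1⊕0⊕0⊕0⊕0 = 0
p2 (pos 2,3,6,7,10,11,14,15,18,19,22,23,26,27,30,31): XOR of data positions = 1⊕1⊕1⊕0⊕1⊕1⊕1⊕1⊕0⊕1⊕1⊕1⊕0⊕0⊕0 = 0
p4 (pos 4,5,6,7,12,13,14,15,20,21,22,23,28,29,30,31): XOR of data positions = 1⊕1⊕1⊕0⊕1⊕1⊕1⊕0⊕0⊕1⊕1⊕1⊕0⊕0⊕0 = 1
p8 (pos 8,9,10,11,12,13,14,15,24,25,26,27,28,29,30,31): XOR of data positions = 0⊕0⊕1⊕0⊕1⊕1⊕1⊕0⊕0⊕1⊕0⊕1⊕0⊕0⊕0 = 0
p16 (pos 16,17,18,19,20,21,22,23,24,25,26,27,28,29,30,31): XOR of data positions = 1⊕1⊕0⊕0⊕0⊕1⊕1⊕0⊕0⊕1⊕0⊕1⊕0⊕0⊕0 = 0
Codeword: 0011111000101110110001100101000

0011111000101110110001100101000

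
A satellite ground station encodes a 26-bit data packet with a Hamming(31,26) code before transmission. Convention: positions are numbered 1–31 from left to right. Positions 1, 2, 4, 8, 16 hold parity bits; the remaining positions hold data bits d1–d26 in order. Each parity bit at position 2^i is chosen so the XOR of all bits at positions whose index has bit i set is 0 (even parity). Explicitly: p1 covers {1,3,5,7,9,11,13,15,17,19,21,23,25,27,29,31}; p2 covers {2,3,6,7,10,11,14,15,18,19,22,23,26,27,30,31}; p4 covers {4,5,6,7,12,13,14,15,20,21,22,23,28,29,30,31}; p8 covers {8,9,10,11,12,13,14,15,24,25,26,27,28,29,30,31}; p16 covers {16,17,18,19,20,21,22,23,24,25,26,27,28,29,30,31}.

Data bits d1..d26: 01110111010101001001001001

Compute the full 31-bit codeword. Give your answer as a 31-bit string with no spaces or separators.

Place data at non-parity positions: p1 p2 0 p4 1 1 1 p8 0 1 1 1 0 1 0 p16 1 0 1 0 0 1 0 0 1 0 0 1 0 0 1
p1 (pos 1,3,5,7,9,11,13,15,17,19,21,23,25,27,29,31): XOR of data positions = 0⊕1⊕1⊕0⊕1⊕0⊕0⊕1⊕1⊕0⊕0⊕1⊕0⊕0⊕1 = 1
p2 (pos 2,3,6,7,10,11,14,15,18,19,22,23,26,27,30,31): XOR of data positions = 0⊕1⊕1⊕1⊕1⊕1⊕0⊕0⊕1⊕1⊕0⊕0⊕0⊕0⊕1 = 0
p4 (pos 4,5,6,7,12,13,14,15,20,21,22,23,28,29,30,31): XOR of data positions = 1⊕1⊕1⊕1⊕0⊕1⊕0⊕0⊕0⊕1⊕0⊕1⊕0⊕0⊕1 = 0
p8 (pos 8,9,10,11,12,13,14,15,24,25,26,27,28,29,30,31): XOR of data positions = 0⊕1⊕1⊕1⊕0⊕1⊕0⊕0⊕1⊕0⊕0⊕1⊕0⊕0⊕1 = 1
p16 (pos 16,17,18,19,20,21,22,23,24,25,26,27,28,29,30,31): XOR of data positions = 1⊕0⊕1⊕0⊕0⊕1⊕0⊕0⊕1⊕0⊕0⊕1⊕0⊕0⊕1 = 0
Codeword: 1000111101110100101001001001001

1000111101110100101001001001001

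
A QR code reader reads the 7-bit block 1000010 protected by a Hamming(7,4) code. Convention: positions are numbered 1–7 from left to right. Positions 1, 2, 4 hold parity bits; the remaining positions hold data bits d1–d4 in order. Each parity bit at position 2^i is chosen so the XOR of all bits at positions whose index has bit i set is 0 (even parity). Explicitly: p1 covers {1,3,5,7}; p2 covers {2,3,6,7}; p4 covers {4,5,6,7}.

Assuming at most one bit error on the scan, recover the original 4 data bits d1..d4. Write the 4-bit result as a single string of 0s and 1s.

0011

s1 (pos 1,3,5,7): 1⊕0⊕0⊕0 = 1
s2 (pos 2,3,6,7): 0⊕0⊕1⊕0 = 1
s4 (pos 4,5,6,7): 0⊕0⊕1⊕0 = 1
Syndrome s4…s1 = 111 → error at position 7.
Flip position 7: 1000010 → 1000011
Read data bits from positions 3,5,6,7: 0011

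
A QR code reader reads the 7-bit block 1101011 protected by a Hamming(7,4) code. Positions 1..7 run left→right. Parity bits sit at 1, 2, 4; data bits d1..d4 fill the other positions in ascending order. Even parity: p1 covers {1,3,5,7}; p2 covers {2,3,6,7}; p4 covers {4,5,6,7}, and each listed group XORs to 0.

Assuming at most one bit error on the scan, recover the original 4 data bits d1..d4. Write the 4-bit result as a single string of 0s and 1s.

s1 (pos 1,3,5,7): 1⊕0⊕0⊕1 = 0
s2 (pos 2,3,6,7): 1⊕0⊕1⊕1 = 1
s4 (pos 4,5,6,7): 1⊕0⊕1⊕1 = 1
Syndrome s4…s1 = 110 → error at position 6.
Flip position 6: 1101011 → 1101001
Read data bits from positions 3,5,6,7: 0001

0001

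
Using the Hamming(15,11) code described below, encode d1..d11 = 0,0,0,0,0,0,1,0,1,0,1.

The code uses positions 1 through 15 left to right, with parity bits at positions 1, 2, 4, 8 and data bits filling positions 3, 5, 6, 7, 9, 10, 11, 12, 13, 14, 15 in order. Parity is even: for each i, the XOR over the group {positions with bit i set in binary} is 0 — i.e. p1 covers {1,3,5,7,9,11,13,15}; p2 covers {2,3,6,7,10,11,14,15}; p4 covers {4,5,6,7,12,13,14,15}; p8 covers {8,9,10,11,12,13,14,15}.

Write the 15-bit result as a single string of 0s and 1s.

100000010010101

Place data at non-parity positions: p1 p2 0 p4 0 0 0 p8 0 0 1 0 1 0 1
p1 (pos 1,3,5,7,9,11,13,15): XOR of data positions = 0⊕0⊕0⊕0⊕1⊕1⊕1 = 1
p2 (pos 2,3,6,7,10,11,14,15): XOR of data positions = 0⊕0⊕0⊕0⊕1⊕0⊕1 = 0
p4 (pos 4,5,6,7,12,13,14,15): XOR of data positions = 0⊕0⊕0⊕0⊕1⊕0⊕1 = 0
p8 (pos 8,9,10,11,12,13,14,15): XOR of data positions = 0⊕0⊕1⊕0⊕1⊕0⊕1 = 1
Codeword: 100000010010101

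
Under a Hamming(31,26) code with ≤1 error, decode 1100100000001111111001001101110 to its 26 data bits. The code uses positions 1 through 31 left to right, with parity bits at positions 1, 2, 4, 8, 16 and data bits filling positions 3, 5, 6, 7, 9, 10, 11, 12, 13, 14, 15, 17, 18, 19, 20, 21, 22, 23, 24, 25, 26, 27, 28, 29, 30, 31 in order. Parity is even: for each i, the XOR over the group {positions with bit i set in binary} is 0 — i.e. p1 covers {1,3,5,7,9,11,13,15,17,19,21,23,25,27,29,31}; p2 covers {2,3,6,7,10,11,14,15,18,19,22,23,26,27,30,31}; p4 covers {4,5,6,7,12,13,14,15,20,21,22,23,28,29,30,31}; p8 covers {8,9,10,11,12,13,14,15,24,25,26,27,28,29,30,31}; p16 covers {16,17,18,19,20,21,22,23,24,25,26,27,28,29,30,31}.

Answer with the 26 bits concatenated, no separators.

s1 (pos 1,3,5,7,9,11,13,15,17,19,21,23,25,27,29,31): 1⊕0⊕1⊕0⊕0⊕0⊕1⊕1⊕1⊕1⊕0⊕0⊕1⊕0⊕1⊕0 = 0
s2 (pos 2,3,6,7,10,11,14,15,18,19,22,23,26,27,30,31): 1⊕0⊕0⊕0⊕0⊕0⊕1⊕1⊕1⊕1⊕1⊕0⊕1⊕0⊕1⊕0 = 0
s4 (pos 4,5,6,7,12,13,14,15,20,21,22,23,28,29,30,31): 0⊕1⊕0⊕0⊕0⊕1⊕1⊕1⊕0⊕0⊕1⊕0⊕1⊕1⊕1⊕0 = 0
s8 (pos 8,9,10,11,12,13,14,15,24,25,26,27,28,29,30,31): 0⊕0⊕0⊕0⊕0⊕1⊕1⊕1⊕0⊕1⊕1⊕0⊕1⊕1⊕1⊕0 = 0
s16 (pos 16,17,18,19,20,21,22,23,24,25,26,27,28,29,30,31): 1⊕1⊕1⊕1⊕0⊕0⊕1⊕0⊕0⊕1⊕1⊕0⊕1⊕1⊕1⊕0 = 0
Syndrome s16…s1 = 00000 → no error.
Read data bits from positions 3,5,6,7,9,10,11,12,13,14,15,17,18,19,20,21,22,23,24,25,26,27,28,29,30,31: 01000000111111001001101110

01000000111111001001101110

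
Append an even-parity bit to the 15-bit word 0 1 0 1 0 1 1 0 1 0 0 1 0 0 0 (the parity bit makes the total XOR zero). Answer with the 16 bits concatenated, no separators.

0101011010010000

XOR of the 15 data bits: 0⊕1⊕0⊕1⊕0⊕1⊕1⊕0⊕1⊕0⊕0⊕1⊕0⊕0⊕0 = 0
Parity bit = 0 (so all 16 bits XOR to 0).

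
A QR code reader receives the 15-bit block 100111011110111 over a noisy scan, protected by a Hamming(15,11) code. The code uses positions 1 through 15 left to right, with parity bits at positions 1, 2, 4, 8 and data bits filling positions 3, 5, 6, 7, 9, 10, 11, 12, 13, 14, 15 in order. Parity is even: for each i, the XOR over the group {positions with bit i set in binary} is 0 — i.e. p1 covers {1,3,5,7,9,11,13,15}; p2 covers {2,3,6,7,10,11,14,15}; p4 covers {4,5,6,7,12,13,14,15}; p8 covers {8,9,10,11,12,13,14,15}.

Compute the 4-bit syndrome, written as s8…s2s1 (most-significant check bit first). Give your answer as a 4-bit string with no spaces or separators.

s1 (pos 1,3,5,7,9,11,13,15): 1⊕0⊕1⊕0⊕1⊕1⊕1⊕1 = 0
s2 (pos 2,3,6,7,10,11,14,15): 0⊕0⊕1⊕0⊕1⊕1⊕1⊕1 = 1
s4 (pos 4,5,6,7,12,13,14,15): 1⊕1⊕1⊕0⊕0⊕1⊕1⊕1 = 0
s8 (pos 8,9,10,11,12,13,14,15): 1⊕1⊕1⊕1⊕0⊕1⊕1⊕1 = 1
Syndrome s8…s1 = 1010 → error at position 10.

1010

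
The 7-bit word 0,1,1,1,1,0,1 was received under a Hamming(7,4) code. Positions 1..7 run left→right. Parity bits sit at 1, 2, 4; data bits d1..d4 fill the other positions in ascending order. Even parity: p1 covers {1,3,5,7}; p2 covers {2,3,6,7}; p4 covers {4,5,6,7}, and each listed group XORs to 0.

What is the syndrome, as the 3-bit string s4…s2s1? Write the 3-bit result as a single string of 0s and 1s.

111

s1 (pos 1,3,5,7): 0⊕1⊕1⊕1 = 1
s2 (pos 2,3,6,7): 1⊕1⊕0⊕1 = 1
s4 (pos 4,5,6,7): 1⊕1⊕0⊕1 = 1
Syndrome s4…s1 = 111 → error at position 7.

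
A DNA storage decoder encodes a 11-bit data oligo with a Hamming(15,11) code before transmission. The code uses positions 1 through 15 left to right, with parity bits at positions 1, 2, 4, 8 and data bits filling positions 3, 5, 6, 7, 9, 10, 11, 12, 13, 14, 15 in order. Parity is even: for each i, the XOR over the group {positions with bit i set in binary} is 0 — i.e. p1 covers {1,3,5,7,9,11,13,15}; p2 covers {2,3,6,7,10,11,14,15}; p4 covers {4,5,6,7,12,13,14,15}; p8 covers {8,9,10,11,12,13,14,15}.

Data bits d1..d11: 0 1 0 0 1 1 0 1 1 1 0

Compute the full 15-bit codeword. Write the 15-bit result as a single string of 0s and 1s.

Place data at non-parity positions: p1 p2 0 p4 1 0 0 p8 1 1 0 1 1 1 0
p1 (pos 1,3,5,7,9,11,13,15): XOR of data positions = 0⊕1⊕0⊕1⊕0⊕1⊕0 = 1
p2 (pos 2,3,6,7,10,11,14,15): XOR of data positions = 0⊕0⊕0⊕1⊕0⊕1⊕0 = 0
p4 (pos 4,5,6,7,12,13,14,15): XOR of data positions = 1⊕0⊕0⊕1⊕1⊕1⊕0 = 0
p8 (pos 8,9,10,11,12,13,14,15): XOR of data positions = 1⊕1⊕0⊕1⊕1⊕1⊕0 = 1
Codeword: 100010011101110

100010011101110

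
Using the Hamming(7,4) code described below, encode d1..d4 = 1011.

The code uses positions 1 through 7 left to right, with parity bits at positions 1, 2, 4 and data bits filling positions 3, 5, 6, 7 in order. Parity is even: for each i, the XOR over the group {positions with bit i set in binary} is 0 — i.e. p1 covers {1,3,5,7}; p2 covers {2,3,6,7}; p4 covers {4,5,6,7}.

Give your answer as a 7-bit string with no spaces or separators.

0110011

Place data at non-parity positions: p1 p2 1 p4 0 1 1
p1 (pos 1,3,5,7): XOR of data positions = 1⊕0⊕1 = 0
p2 (pos 2,3,6,7): XOR of data positions = 1⊕1⊕1 = 1
p4 (pos 4,5,6,7): XOR of data positions = 0⊕1⊕1 = 0
Codeword: 0110011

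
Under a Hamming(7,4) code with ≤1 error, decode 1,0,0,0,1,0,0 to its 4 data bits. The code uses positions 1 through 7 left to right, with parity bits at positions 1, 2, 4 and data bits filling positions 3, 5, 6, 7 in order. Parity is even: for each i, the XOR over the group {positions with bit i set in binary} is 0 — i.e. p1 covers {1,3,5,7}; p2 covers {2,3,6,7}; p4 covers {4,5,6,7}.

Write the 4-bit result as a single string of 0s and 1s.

0100

s1 (pos 1,3,5,7): 1⊕0⊕1⊕0 = 0
s2 (pos 2,3,6,7): 0⊕0⊕0⊕0 = 0
s4 (pos 4,5,6,7): 0⊕1⊕0⊕0 = 1
Syndrome s4…s1 = 100 → error at position 4.
Flip position 4: 1000100 → 1001100
Read data bits from positions 3,5,6,7: 0100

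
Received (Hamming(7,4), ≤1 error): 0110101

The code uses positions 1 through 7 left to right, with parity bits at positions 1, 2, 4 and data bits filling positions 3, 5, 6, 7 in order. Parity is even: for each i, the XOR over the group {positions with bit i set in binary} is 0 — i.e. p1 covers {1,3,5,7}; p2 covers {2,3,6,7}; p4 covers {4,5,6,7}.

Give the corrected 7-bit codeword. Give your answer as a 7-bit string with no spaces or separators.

0100101

s1 (pos 1,3,5,7): 0⊕1⊕1⊕1 = 1
s2 (pos 2,3,6,7): 1⊕1⊕0⊕1 = 1
s4 (pos 4,5,6,7): 0⊕1⊕0⊕1 = 0
Syndrome s4…s1 = 011 → error at position 3.
Flip position 3: 0110101 → 0100101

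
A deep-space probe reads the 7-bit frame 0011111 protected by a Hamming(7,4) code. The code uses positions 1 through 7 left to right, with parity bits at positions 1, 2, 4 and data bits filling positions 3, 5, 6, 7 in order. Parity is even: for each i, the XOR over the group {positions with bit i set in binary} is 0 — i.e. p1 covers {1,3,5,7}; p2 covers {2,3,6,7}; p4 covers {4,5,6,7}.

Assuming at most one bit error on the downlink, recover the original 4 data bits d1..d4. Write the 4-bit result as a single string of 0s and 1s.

s1 (pos 1,3,5,7): 0⊕1⊕1⊕1 = 1
s2 (pos 2,3,6,7): 0⊕1⊕1⊕1 = 1
s4 (pos 4,5,6,7): 1⊕1⊕1⊕1 = 0
Syndrome s4…s1 = 011 → error at position 3.
Flip position 3: 0011111 → 0001111
Read data bits from positions 3,5,6,7: 0111

0111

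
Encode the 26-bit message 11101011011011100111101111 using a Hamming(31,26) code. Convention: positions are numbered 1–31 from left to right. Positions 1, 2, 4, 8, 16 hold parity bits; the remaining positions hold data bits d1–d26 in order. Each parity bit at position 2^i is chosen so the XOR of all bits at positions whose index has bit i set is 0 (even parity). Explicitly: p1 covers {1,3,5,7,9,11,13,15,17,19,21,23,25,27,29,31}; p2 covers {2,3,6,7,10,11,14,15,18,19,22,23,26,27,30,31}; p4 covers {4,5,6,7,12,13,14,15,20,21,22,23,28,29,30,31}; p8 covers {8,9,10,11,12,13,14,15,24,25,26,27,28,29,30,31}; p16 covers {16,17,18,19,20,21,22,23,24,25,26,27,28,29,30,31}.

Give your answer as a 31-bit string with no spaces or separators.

Place data at non-parity positions: p1 p2 1 p4 1 1 0 p8 1 0 1 1 0 1 1 p16 0 1 1 1 0 0 1 1 1 1 0 1 1 1 1
p1 (pos 1,3,5,7,9,11,13,15,17,19,21,23,25,27,29,31): XOR of data positions = 1⊕1⊕0⊕1⊕1⊕0⊕1⊕0⊕1⊕0⊕1⊕1⊕0⊕1⊕1 = 0
p2 (pos 2,3,6,7,10,11,14,15,18,19,22,23,26,27,30,31): XOR of data positions = 1⊕1⊕0⊕0⊕1⊕1⊕1⊕1⊕1⊕0⊕1⊕1⊕0⊕1⊕1 = 1
p4 (pos 4,5,6,7,12,13,14,15,20,21,22,23,28,29,30,31): XOR of data positions = 1⊕1⊕0⊕1⊕0⊕1⊕1⊕1⊕0⊕0⊕1⊕1⊕1⊕1⊕1 = 1
p8 (pos 8,9,10,11,12,13,14,15,24,25,26,27,28,29,30,31): XOR of data positions = 1⊕0⊕1⊕1⊕0⊕1⊕1⊕1⊕1⊕1⊕0⊕1⊕1⊕1⊕1 = 0
p16 (pos 16,17,18,19,20,21,22,23,24,25,26,27,28,29,30,31): XOR of data positions = 0⊕1⊕1⊕1⊕0⊕0⊕1⊕1⊕1⊕1⊕0⊕1⊕1⊕1⊕1 = 1
Codeword: 0111110010110111011100111101111

0111110010110111011100111101111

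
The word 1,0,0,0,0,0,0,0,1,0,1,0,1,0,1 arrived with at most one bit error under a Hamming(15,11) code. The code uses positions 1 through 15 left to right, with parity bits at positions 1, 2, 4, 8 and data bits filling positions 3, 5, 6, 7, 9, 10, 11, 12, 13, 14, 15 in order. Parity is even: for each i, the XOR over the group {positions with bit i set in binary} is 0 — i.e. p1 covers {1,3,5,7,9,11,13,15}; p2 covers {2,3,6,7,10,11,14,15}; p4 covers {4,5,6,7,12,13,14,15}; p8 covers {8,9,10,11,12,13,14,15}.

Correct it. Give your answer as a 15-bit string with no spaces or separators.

s1 (pos 1,3,5,7,9,11,13,15): 1⊕0⊕0⊕0⊕1⊕1⊕1⊕1 = 1
s2 (pos 2,3,6,7,10,11,14,15): 0⊕0⊕0⊕0⊕0⊕1⊕0⊕1 = 0
s4 (pos 4,5,6,7,12,13,14,15): 0⊕0⊕0⊕0⊕0⊕1⊕0⊕1 = 0
s8 (pos 8,9,10,11,12,13,14,15): 0⊕1⊕0⊕1⊕0⊕1⊕0⊕1 = 0
Syndrome s8…s1 = 0001 → error at position 1.
Flip position 1: 100000001010101 → 000000001010101

000000001010101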